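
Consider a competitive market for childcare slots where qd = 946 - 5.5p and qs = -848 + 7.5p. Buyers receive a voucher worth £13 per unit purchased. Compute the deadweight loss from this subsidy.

Pre-subsidy: 946 - 5.5p = -848 + 7.5p gives p* = 138, q* = 187.
With the rebate, buyers effectively pay pb = ps − 13, where ps is the price sellers receive.
Demand in terms of ps becomes qd = 946 − 5.5(ps − 13) = 1017.5 - 5.5ps. Setting this equal to supply: 1017.5 - 5.5ps = -848 + 7.5ps, so ps = 143.5.
Buyers pay pb = 143.5 − 13 = 130.5; q' = -848 + 7.5·143.5 = 228.25.
The subsidy expands output by 228.25 − 187 = 41.25 past the efficient level; on those units the gap between marginal cost and willingness to pay runs from 0 up to 13.
DWL = ½ × 13 × 41.25 = 268.125.

Deadweight loss = £268.125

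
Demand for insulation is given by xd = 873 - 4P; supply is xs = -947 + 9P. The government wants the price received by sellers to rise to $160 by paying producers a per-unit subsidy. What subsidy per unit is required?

At a seller price of 160, quantity supplied is -947 + 9·160 = 493.
Buyers absorb 493 only when they pay Pb with 873 − 4·Pb = 493, i.e. Pb = 95.
s = Ps − Pb = 160 − 95 = 65.

Required subsidy s = $65 per unit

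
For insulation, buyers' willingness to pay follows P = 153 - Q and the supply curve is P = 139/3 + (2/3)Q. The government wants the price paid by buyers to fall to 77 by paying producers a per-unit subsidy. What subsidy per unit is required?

At a buyer price of 77, quantity demanded is 153 − 1·77 = 76.
Sellers supply 76 only when they receive Ps = 139/3 + (2/3)·76 = 97.
s = Ps − Pb = 97 − 77 = 20.

Required subsidy s = 20 per unit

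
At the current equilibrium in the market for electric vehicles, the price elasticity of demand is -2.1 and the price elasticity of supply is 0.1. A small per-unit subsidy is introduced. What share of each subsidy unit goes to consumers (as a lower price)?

Consumer share = 1/22

For a small subsidy around the equilibrium, the benefit split depends on the relative slopes, which at a point are proportional to the elasticities.
Buyer share = εs/(εs + |εd|) = 0.1/(0.1 + 2.1) = 1/22; seller share = |εd|/(εs + |εd|) = 21/22.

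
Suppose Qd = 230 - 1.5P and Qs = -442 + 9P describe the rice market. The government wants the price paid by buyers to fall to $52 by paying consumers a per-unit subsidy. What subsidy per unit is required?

Required subsidy s = $14 per unit

At a buyer price of 52, quantity demanded is 230 − 1.5·52 = 152.
Sellers supply 152 only when they receive Ps with -442 + 9·Ps = 152, i.e. Ps = 66.
s = Ps − Pb = 66 − 52 = 14.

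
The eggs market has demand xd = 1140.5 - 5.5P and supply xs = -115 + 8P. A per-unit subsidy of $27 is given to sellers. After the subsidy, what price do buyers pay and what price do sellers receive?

Pre-subsidy: 1140.5 - 5.5P = -115 + 8P gives P* = 93, x* = 629.
With the subsidy, sellers receive Ps = Pb + 27 for each unit, where Pb is the price buyers pay.
Supply in terms of Pb becomes xs = -115 + 8(Pb + 27) = 101 + 8Pb. Setting this equal to demand: 1140.5 - 5.5Pb = 101 + 8Pb, so Pb = 77.
Sellers receive Ps = 77 + 27 = 104; x' = 1140.5 − 5.5·77 = 717.

Buyers pay $77; sellers receive $104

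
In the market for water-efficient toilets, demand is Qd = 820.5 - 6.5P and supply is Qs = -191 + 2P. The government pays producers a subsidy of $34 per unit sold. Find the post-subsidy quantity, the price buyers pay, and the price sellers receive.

Pre-subsidy: 820.5 - 6.5P = -191 + 2P gives P* = 119, Q* = 47.
With the subsidy, sellers receive Ps = Pb + 34 for each unit, where Pb is the price buyers pay.
Supply in terms of Pb becomes Qs = -191 + 2(Pb + 34) = -123 + 2Pb. Setting this equal to demand: 820.5 - 6.5Pb = -123 + 2Pb, so Pb = 111.
Sellers receive Ps = 111 + 34 = 145; Q' = 820.5 − 6.5·111 = 99.

Q' = 99; buyers pay $111; sellers receive $145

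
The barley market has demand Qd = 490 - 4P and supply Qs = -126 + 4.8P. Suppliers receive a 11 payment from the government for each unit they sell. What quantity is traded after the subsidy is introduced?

Q' = 234

Pre-subsidy: 490 - 4P = -126 + 4.8P gives P* = 70, Q* = 210.
With the subsidy, sellers receive Ps = Pb + 11 for each unit, where Pb is the price buyers pay.
Supply in terms of Pb becomes Qs = -126 + 4.8(Pb + 11) = -73.2 + 4.8Pb. Setting this equal to demand: 490 - 4Pb = -73.2 + 4.8Pb, so Pb = 64.
Sellers receive Ps = 64 + 11 = 75; Q' = 490 − 4·64 = 234.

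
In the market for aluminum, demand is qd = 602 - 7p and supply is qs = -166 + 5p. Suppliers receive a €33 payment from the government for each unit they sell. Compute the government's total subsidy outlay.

Government cost = €8258.25

Pre-subsidy: 602 - 7p = -166 + 5p gives p* = 64, q* = 154.
With the subsidy, sellers receive ps = pb + 33 for each unit, where pb is the price buyers pay.
Supply in terms of pb becomes qs = -166 + 5(pb + 33) = -1 + 5pb. Setting this equal to demand: 602 - 7pb = -1 + 5pb, so pb = 50.25.
Sellers receive ps = 50.25 + 33 = 83.25; q' = 602 − 7·50.25 = 250.25.
Government outlay = subsidy × quantity = 33 × 250.25 = 8258.25.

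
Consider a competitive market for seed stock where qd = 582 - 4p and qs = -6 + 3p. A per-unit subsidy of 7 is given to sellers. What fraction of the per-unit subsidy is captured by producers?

Pre-subsidy: 582 - 4p = -6 + 3p gives p* = 84, q* = 246.
With the subsidy, sellers receive ps = pb + 7 for each unit, where pb is the price buyers pay.
Supply in terms of pb becomes qs = -6 + 3(pb + 7) = 15 + 3pb. Setting this equal to demand: 582 - 4pb = 15 + 3pb, so pb = 81.
Sellers receive ps = 81 + 7 = 88; q' = 582 − 4·81 = 258.
Buyers' price falls by p* − pb = 84 − 81 = 3; sellers' price rises by ps − p* = 88 − 84 = 4.
So producers capture 4/7 = 4/7 of each unit of subsidy.

Producer share = 4/7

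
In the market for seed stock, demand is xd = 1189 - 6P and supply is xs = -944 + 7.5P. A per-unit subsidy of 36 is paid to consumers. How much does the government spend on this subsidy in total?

Government cost = 12996

Pre-subsidy: 1189 - 6P = -944 + 7.5P gives P* = 158, x* = 241.
With the rebate, buyers effectively pay Pb = Ps − 36, where Ps is the price sellers receive.
Demand in terms of Ps becomes xd = 1189 − 6(Ps − 36) = 1405 - 6Ps. Setting this equal to supply: 1405 - 6Ps = -944 + 7.5Ps, so Ps = 174.
Buyers pay Pb = 174 − 36 = 138; x' = -944 + 7.5·174 = 361.
Government outlay = subsidy × quantity = 36 × 361 = 12996.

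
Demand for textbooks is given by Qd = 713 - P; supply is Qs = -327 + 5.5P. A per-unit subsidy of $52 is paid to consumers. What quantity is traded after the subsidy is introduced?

Pre-subsidy: 713 - P = -327 + 5.5P gives P* = 160, Q* = 553.
With the rebate, buyers effectively pay Pb = Ps − 52, where Ps is the price sellers receive.
Demand in terms of Ps becomes Qd = 713 − 1(Ps − 52) = 765 - Ps. Setting this equal to supply: 765 - Ps = -327 + 5.5Ps, so Ps = 168.
Buyers pay Pb = 168 − 52 = 116; Q' = -327 + 5.5·168 = 597.

Q' = 597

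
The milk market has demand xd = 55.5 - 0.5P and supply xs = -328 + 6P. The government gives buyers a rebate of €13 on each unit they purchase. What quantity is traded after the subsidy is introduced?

x' = 32

Pre-subsidy: 55.5 - 0.5P = -328 + 6P gives P* = 59, x* = 26.
With the rebate, buyers effectively pay Pb = Ps − 13, where Ps is the price sellers receive.
Demand in terms of Ps becomes xd = 55.5 − 0.5(Ps − 13) = 62 - 0.5Ps. Setting this equal to supply: 62 - 0.5Ps = -328 + 6Ps, so Ps = 60.
Buyers pay Pb = 60 − 13 = 47; x' = -328 + 6·60 = 32.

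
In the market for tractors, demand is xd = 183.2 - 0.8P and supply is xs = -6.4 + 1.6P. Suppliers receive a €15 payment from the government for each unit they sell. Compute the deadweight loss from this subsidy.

Deadweight loss = €60

Pre-subsidy: 183.2 - 0.8P = -6.4 + 1.6P gives P* = 79, x* = 120.
With the subsidy, sellers receive Ps = Pb + 15 for each unit, where Pb is the price buyers pay.
Supply in terms of Pb becomes xs = -6.4 + 1.6(Pb + 15) = 17.6 + 1.6Pb. Setting this equal to demand: 183.2 - 0.8Pb = 17.6 + 1.6Pb, so Pb = 69.
Sellers receive Ps = 69 + 15 = 84; x' = 183.2 − 0.8·69 = 128.
The subsidy expands output by 128 − 120 = 8 past the efficient level; on those units the gap between marginal cost and willingness to pay runs from 0 up to 15.
DWL = ½ × 15 × 8 = 60.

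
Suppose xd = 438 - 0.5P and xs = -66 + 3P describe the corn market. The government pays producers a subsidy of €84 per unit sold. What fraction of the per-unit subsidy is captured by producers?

Pre-subsidy: 438 - 0.5P = -66 + 3P gives P* = 144, x* = 366.
With the subsidy, sellers receive Ps = Pb + 84 for each unit, where Pb is the price buyers pay.
Supply in terms of Pb becomes xs = -66 + 3(Pb + 84) = 186 + 3Pb. Setting this equal to demand: 438 - 0.5Pb = 186 + 3Pb, so Pb = 72.
Sellers receive Ps = 72 + 84 = 156; x' = 438 − 0.5·72 = 402.
Buyers' price falls by P* − Pb = 144 − 72 = 72; sellers' price rises by Ps − P* = 156 − 144 = 12.
So producers capture 12/84 = 1/7 of each unit of subsidy.

Producer share = 1/7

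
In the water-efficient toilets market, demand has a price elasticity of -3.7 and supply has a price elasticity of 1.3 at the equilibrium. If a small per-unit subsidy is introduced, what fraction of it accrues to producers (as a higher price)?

Producer share = 0.74

For a small subsidy around the equilibrium, the benefit split depends on the relative slopes, which at a point are proportional to the elasticities.
Buyer share = εs/(εs + |εd|) = 1.3/(1.3 + 3.7) = 0.26; seller share = |εd|/(εs + |εd|) = 0.74.
So producers capture 0.74 of the subsidy.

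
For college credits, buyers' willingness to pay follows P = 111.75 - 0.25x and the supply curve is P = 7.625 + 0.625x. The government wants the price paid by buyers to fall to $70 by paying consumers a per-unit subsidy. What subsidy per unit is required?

Required subsidy s = $42 per unit

At a buyer price of 70, quantity demanded is 447 − 4·70 = 167.
Sellers supply 167 only when they receive Ps = 7.625 + 0.625·167 = 112.
s = Ps − Pb = 112 − 70 = 42.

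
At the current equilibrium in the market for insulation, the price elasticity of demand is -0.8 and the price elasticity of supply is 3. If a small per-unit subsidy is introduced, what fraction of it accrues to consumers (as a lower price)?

Consumer share = 15/19

For a small subsidy around the equilibrium, the benefit split depends on the relative slopes, which at a point are proportional to the elasticities.
Buyer share = εs/(εs + |εd|) = 3/(3 + 0.8) = 15/19; seller share = |εd|/(εs + |εd|) = 4/19.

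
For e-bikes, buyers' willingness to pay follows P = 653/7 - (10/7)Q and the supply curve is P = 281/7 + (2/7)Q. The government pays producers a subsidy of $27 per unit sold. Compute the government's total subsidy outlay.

Government cost = $1262.25

Pre-subsidy: 653/7 - (10/7)Q = 281/7 + (2/7)Q gives Q* = 31 and P* = 49.
With the subsidy, sellers receive Ps = Pb + 27 for each unit, where Pb is the price buyers pay.
On the curves, Pb = 653/7 - (10/7)Q and Ps = 281/7 + (2/7)Q; the wedge Ps − Pb = 27 gives 281/7 + (2/7)Q − (653/7 - (10/7)Q) = 27, so Q' = 46.75.
Then Pb = 653/7 − (10/7)·46.75 = 26.5 and Ps = 281/7 + (2/7)·46.75 = 53.5.
Government outlay = subsidy × quantity = 27 × 46.75 = 1262.25.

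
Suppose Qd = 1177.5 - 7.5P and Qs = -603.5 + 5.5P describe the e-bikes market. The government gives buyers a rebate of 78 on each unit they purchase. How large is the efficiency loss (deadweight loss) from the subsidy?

Pre-subsidy: 1177.5 - 7.5P = -603.5 + 5.5P gives P* = 137, Q* = 150.
With the rebate, buyers effectively pay Pb = Ps − 78, where Ps is the price sellers receive.
Demand in terms of Ps becomes Qd = 1177.5 − 7.5(Ps − 78) = 1762.5 - 7.5Ps. Setting this equal to supply: 1762.5 - 7.5Ps = -603.5 + 5.5Ps, so Ps = 182.
Buyers pay Pb = 182 − 78 = 104; Q' = -603.5 + 5.5·182 = 397.5.
The subsidy expands output by 397.5 − 150 = 247.5 past the efficient level; on those units the gap between marginal cost and willingness to pay runs from 0 up to 78.
DWL = ½ × 78 × 247.5 = 9652.5.

Deadweight loss = 9652.5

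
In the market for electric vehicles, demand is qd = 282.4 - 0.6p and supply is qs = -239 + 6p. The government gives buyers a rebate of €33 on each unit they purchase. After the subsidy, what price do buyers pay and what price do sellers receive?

Buyers pay €49; sellers receive €82

Pre-subsidy: 282.4 - 0.6p = -239 + 6p gives p* = 79, q* = 235.
With the rebate, buyers effectively pay pb = ps − 33, where ps is the price sellers receive.
Demand in terms of ps becomes qd = 282.4 − 0.6(ps − 33) = 302.2 - 0.6ps. Setting this equal to supply: 302.2 - 0.6ps = -239 + 6ps, so ps = 82.
Buyers pay pb = 82 − 33 = 49; q' = -239 + 6·82 = 253.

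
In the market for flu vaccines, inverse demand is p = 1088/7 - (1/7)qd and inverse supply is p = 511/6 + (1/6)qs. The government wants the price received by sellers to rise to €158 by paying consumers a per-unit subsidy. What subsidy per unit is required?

At a seller price of 158, quantity supplied is -511 + 6·158 = 437.
Buyers absorb 437 only when they pay pb = 1088/7 − (1/7)·437 = 93.
s = ps − pb = 158 − 93 = 65.

Required subsidy s = €65 per unit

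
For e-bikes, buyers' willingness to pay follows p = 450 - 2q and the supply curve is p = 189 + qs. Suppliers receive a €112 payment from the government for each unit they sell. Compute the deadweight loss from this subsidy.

Pre-subsidy: 450 - 2q = 189 + q gives q* = 87 and p* = 276.
With the subsidy, sellers receive ps = pb + 112 for each unit, where pb is the price buyers pay.
On the curves, pb = 450 - 2q and ps = 189 + q; the wedge ps − pb = 112 gives 189 + q − (450 - 2q) = 112, so q' = 373/3.
Then pb = 450 − 2·(373/3) = 604/3 and ps = 189 + 1·(373/3) = 940/3.
The subsidy expands output by 373/3 − 87 = 112/3 past the efficient level; on those units the gap between marginal cost and willingness to pay runs from 0 up to 112.
DWL = ½ × 112 × 112/3 = 6272/3.

Deadweight loss = 6272/3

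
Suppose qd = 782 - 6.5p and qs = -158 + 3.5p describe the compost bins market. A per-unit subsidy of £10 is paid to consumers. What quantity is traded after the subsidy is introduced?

q' = 193.75

Pre-subsidy: 782 - 6.5p = -158 + 3.5p gives p* = 94, q* = 171.
With the rebate, buyers effectively pay pb = ps − 10, where ps is the price sellers receive.
Demand in terms of ps becomes qd = 782 − 6.5(ps − 10) = 847 - 6.5ps. Setting this equal to supply: 847 - 6.5ps = -158 + 3.5ps, so ps = 100.5.
Buyers pay pb = 100.5 − 10 = 90.5; q' = -158 + 3.5·100.5 = 193.75.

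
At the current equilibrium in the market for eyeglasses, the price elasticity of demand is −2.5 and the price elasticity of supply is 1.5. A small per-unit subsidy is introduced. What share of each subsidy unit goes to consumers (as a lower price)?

For a small subsidy around the equilibrium, the benefit split depends on the relative slopes, which at a point are proportional to the elasticities.
Buyer share = εs/(εs + |εd|) = 1.5/(1.5 + 2.5) = 0.375; seller share = |εd|/(εs + |εd|) = 0.625.

Consumer share = 0.375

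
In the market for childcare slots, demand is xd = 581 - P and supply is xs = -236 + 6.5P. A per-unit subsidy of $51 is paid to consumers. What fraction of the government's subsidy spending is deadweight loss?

Pre-subsidy: 581 - P = -236 + 6.5P gives P* = 1634/15, x* = 7081/15.
With the rebate, buyers effectively pay Pb = Ps − 51, where Ps is the price sellers receive.
Demand in terms of Ps becomes xd = 581 − 1(Ps − 51) = 632 - Ps. Setting this equal to supply: 632 - Ps = -236 + 6.5Ps, so Ps = 1736/15.
Buyers pay Pb = 1736/15 − 51 = 971/15; x' = -236 + 6.5·(1736/15) = 7744/15.
ΔCS = ½(7081/15 + 7744/15)(1634/15 − 971/15) = 131053/6; ΔPS = ½(7081/15 + 7744/15)(1736/15 − 1634/15) = 10081/3.
Government spending = 51 × 7744/15 = 26329.6.
DWL = ½ × 51 × (7744/15 − 7081/15) = 1127.1; fraction = 1127.1 / 26329.6 = 663/15488.

DWL / government spending = 663/15488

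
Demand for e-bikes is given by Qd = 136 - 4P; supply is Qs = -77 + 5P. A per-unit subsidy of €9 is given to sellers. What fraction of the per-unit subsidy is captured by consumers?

Pre-subsidy: 136 - 4P = -77 + 5P gives P* = 71/3, Q* = 124/3.
With the subsidy, sellers receive Ps = Pb + 9 for each unit, where Pb is the price buyers pay.
Supply in terms of Pb becomes Qs = -77 + 5(Pb + 9) = -32 + 5Pb. Setting this equal to demand: 136 - 4Pb = -32 + 5Pb, so Pb = 56/3.
Sellers receive Ps = 56/3 + 9 = 83/3; Q' = 136 − 4·(56/3) = 184/3.
Buyers' price falls by P* − Pb = 71/3 − 56/3 = 5; sellers' price rises by Ps − P* = 83/3 − 71/3 = 4.
So consumers capture 5/9 = 5/9 of each unit of subsidy.

Consumer share = 5/9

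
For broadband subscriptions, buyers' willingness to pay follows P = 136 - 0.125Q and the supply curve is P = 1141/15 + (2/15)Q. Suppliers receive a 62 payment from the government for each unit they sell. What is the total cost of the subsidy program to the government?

Pre-subsidy: 136 - 0.125Q = 1141/15 + (2/15)Q gives Q* = 232 and P* = 107.
With the subsidy, sellers receive Ps = Pb + 62 for each unit, where Pb is the price buyers pay.
On the curves, Pb = 136 - 0.125Q and Ps = 1141/15 + (2/15)Q; the wedge Ps − Pb = 62 gives 1141/15 + (2/15)Q − (136 - 0.125Q) = 62, so Q' = 472.
Then Pb = 136 − 0.125·472 = 77 and Ps = 1141/15 + (2/15)·472 = 139.
Government outlay = subsidy × quantity = 62 × 472 = 29264.

Government cost = 29264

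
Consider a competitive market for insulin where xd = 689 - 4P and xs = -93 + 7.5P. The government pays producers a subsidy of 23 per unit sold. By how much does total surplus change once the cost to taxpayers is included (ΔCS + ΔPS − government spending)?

Pre-subsidy: 689 - 4P = -93 + 7.5P gives P* = 68, x* = 417.
With the subsidy, sellers receive Ps = Pb + 23 for each unit, where Pb is the price buyers pay.
Supply in terms of Pb becomes xs = -93 + 7.5(Pb + 23) = 79.5 + 7.5Pb. Setting this equal to demand: 689 - 4Pb = 79.5 + 7.5Pb, so Pb = 53.
Sellers receive Ps = 53 + 23 = 76; x' = 689 − 4·53 = 477.
ΔCS = ½(417 + 477)(68 − 53) = 6705; ΔPS = ½(417 + 477)(76 − 68) = 3576.
Government spending = 23 × 477 = 10971.
Net change = 6705 + 3576 − 10971 = -690. The loss equals the DWL triangle ½·23·60.

Net change in total surplus = -690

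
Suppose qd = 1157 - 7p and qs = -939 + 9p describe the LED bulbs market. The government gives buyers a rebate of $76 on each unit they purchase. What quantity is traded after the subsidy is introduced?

Pre-subsidy: 1157 - 7p = -939 + 9p gives p* = 131, q* = 240.
With the rebate, buyers effectively pay pb = ps − 76, where ps is the price sellers receive.
Demand in terms of ps becomes qd = 1157 − 7(ps − 76) = 1689 - 7ps. Setting this equal to supply: 1689 - 7ps = -939 + 9ps, so ps = 164.25.
Buyers pay pb = 164.25 − 76 = 88.25; q' = -939 + 9·164.25 = 539.25.

q' = 539.25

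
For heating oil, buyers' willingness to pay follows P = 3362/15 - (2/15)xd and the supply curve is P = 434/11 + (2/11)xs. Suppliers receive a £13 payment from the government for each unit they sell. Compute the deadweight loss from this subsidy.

Pre-subsidy: 3362/15 - (2/15)x = 434/11 + (2/11)x gives x* = 586 and P* = 146.
With the subsidy, sellers receive Ps = Pb + 13 for each unit, where Pb is the price buyers pay.
On the curves, Pb = 3362/15 - (2/15)x and Ps = 434/11 + (2/11)x; the wedge Ps − Pb = 13 gives 434/11 + (2/11)x − (3362/15 - (2/15)x) = 13, so x' = 627.25.
Then Pb = 3362/15 − (2/15)·627.25 = 140.5 and Ps = 434/11 + (2/11)·627.25 = 153.5.
The subsidy expands output by 627.25 − 586 = 41.25 past the efficient level; on those units the gap between marginal cost and willingness to pay runs from 0 up to 13.
DWL = ½ × 13 × 41.25 = 268.125.

Deadweight loss = £268.125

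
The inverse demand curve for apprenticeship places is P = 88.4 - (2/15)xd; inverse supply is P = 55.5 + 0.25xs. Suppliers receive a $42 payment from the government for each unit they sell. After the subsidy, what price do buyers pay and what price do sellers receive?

Buyers pay 1434/23; sellers receive 2400/23

Pre-subsidy: 88.4 - (2/15)x = 55.5 + 0.25x gives x* = 1974/23 and P* = 1770/23.
With the subsidy, sellers receive Ps = Pb + 42 for each unit, where Pb is the price buyers pay.
On the curves, Pb = 88.4 - (2/15)x and Ps = 55.5 + 0.25x; the wedge Ps − Pb = 42 gives 55.5 + 0.25x − (88.4 - (2/15)x) = 42, so x' = 4494/23.
Then Pb = 88.4 − (2/15)·(4494/23) = 1434/23 and Ps = 55.5 + 0.25·(4494/23) = 2400/23.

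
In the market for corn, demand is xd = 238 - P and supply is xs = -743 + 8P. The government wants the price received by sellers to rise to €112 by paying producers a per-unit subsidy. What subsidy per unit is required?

Required subsidy s = €27 per unit

At a seller price of 112, quantity supplied is -743 + 8·112 = 153.
Buyers absorb 153 only when they pay Pb with 238 − 1·Pb = 153, i.e. Pb = 85.
s = Ps − Pb = 112 − 85 = 27.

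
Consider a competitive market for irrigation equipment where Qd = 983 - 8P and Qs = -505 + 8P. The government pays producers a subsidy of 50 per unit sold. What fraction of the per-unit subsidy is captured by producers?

Pre-subsidy: 983 - 8P = -505 + 8P gives P* = 93, Q* = 239.
With the subsidy, sellers receive Ps = Pb + 50 for each unit, where Pb is the price buyers pay.
Supply in terms of Pb becomes Qs = -505 + 8(Pb + 50) = -105 + 8Pb. Setting this equal to demand: 983 - 8Pb = -105 + 8Pb, so Pb = 68.
Sellers receive Ps = 68 + 50 = 118; Q' = 983 − 8·68 = 439.
Buyers' price falls by P* − Pb = 93 − 68 = 25; sellers' price rises by Ps − P* = 118 − 93 = 25.
So producers capture 25/50 = 0.5 of each unit of subsidy.

Producer share = 0.5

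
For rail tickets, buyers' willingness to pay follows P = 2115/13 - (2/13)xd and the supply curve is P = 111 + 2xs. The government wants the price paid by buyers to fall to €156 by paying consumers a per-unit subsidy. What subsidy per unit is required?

Required subsidy s = €42 per unit

At a buyer price of 156, quantity demanded is 1057.5 − 6.5·156 = 43.5.
Sellers supply 43.5 only when they receive Ps = 111 + 2·43.5 = 198.
s = Ps − Pb = 198 − 156 = 42.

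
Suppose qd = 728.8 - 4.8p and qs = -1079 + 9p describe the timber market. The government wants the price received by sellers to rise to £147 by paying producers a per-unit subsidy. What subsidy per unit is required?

At a seller price of 147, quantity supplied is -1079 + 9·147 = 244.
Buyers absorb 244 only when they pay pb with 728.8 − 4.8·pb = 244, i.e. pb = 101.
s = ps − pb = 147 − 101 = 46.

Required subsidy s = £46 per unit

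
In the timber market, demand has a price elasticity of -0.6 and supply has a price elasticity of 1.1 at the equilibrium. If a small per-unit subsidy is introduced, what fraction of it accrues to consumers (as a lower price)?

Consumer share = 11/17

For a small subsidy around the equilibrium, the benefit split depends on the relative slopes, which at a point are proportional to the elasticities.
Buyer share = εs/(εs + |εd|) = 1.1/(1.1 + 0.6) = 11/17; seller share = |εd|/(εs + |εd|) = 6/17.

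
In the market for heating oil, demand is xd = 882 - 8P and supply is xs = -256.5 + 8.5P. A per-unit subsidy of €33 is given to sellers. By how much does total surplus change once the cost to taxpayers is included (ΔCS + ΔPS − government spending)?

Net change in total surplus = -€2244

Pre-subsidy: 882 - 8P = -256.5 + 8.5P gives P* = 69, x* = 330.
With the subsidy, sellers receive Ps = Pb + 33 for each unit, where Pb is the price buyers pay.
Supply in terms of Pb becomes xs = -256.5 + 8.5(Pb + 33) = 24 + 8.5Pb. Setting this equal to demand: 882 - 8Pb = 24 + 8.5Pb, so Pb = 52.
Sellers receive Ps = 52 + 33 = 85; x' = 882 − 8·52 = 466.
ΔCS = ½(330 + 466)(69 − 52) = 6766; ΔPS = ½(330 + 466)(85 − 69) = 6368.
Government spending = 33 × 466 = 15378.
Net change = 6766 + 6368 − 15378 = -2244. The loss equals the DWL triangle ½·33·136.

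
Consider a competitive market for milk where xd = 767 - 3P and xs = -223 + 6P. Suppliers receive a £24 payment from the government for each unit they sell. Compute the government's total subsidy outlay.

Government cost = £11640

Pre-subsidy: 767 - 3P = -223 + 6P gives P* = 110, x* = 437.
With the subsidy, sellers receive Ps = Pb + 24 for each unit, where Pb is the price buyers pay.
Supply in terms of Pb becomes xs = -223 + 6(Pb + 24) = -79 + 6Pb. Setting this equal to demand: 767 - 3Pb = -79 + 6Pb, so Pb = 94.
Sellers receive Ps = 94 + 24 = 118; x' = 767 − 3·94 = 485.
Government outlay = subsidy × quantity = 24 × 485 = 11640.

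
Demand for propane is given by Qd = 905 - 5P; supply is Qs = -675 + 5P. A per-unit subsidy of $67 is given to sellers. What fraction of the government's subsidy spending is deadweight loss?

DWL / government spending = 67/226

Pre-subsidy: 905 - 5P = -675 + 5P gives P* = 158, Q* = 115.
With the subsidy, sellers receive Ps = Pb + 67 for each unit, where Pb is the price buyers pay.
Supply in terms of Pb becomes Qs = -675 + 5(Pb + 67) = -340 + 5Pb. Setting this equal to demand: 905 - 5Pb = -340 + 5Pb, so Pb = 124.5.
Sellers receive Ps = 124.5 + 67 = 191.5; Q' = 905 − 5·124.5 = 282.5.
ΔCS = ½(115 + 282.5)(158 − 124.5) = 6658.125; ΔPS = ½(115 + 282.5)(191.5 − 158) = 6658.125.
Government spending = 67 × 282.5 = 18927.5.
DWL = ½ × 67 × (282.5 − 115) = 5611.25; fraction = 5611.25 / 18927.5 = 67/226.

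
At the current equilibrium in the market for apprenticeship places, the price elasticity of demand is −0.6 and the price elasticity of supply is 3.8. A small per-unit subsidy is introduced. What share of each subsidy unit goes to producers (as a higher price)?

For a small subsidy around the equilibrium, the benefit split depends on the relative slopes, which at a point are proportional to the elasticities.
Buyer share = εs/(εs + |εd|) = 3.8/(3.8 + 0.6) = 19/22; seller share = |εd|/(εs + |εd|) = 3/22.
So producers capture 3/22 of the subsidy.

Producer share = 3/22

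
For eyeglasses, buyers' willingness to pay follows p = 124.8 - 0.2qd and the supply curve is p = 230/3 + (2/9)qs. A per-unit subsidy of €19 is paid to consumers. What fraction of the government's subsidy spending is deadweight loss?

Pre-subsidy: 124.8 - 0.2q = 230/3 + (2/9)q gives q* = 114 and p* = 102.
With the rebate, buyers effectively pay pb = ps − 19, where ps is the price sellers receive.
On the curves, pb = 124.8 - 0.2q and ps = 230/3 + (2/9)q; the wedge ps − pb = 19 gives 230/3 + (2/9)q − (124.8 - 0.2q) = 19, so q' = 159.
Then pb = 124.8 − 0.2·159 = 93 and ps = 230/3 + (2/9)·159 = 112.
ΔCS = ½(114 + 159)(102 − 93) = 1228.5; ΔPS = ½(114 + 159)(112 − 102) = 1365.
Government spending = 19 × 159 = 3021.
DWL = ½ × 19 × (159 − 114) = 427.5; fraction = 427.5 / 3021 = 15/106.

DWL / government spending = 15/106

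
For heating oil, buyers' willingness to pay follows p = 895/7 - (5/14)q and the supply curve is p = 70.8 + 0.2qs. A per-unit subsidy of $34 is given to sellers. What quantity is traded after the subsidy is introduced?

q' = 6374/39

Pre-subsidy: 895/7 - (5/14)q = 70.8 + 0.2q gives q* = 3994/39 and p* = 3560/39.
With the subsidy, sellers receive ps = pb + 34 for each unit, where pb is the price buyers pay.
On the curves, pb = 895/7 - (5/14)q and ps = 70.8 + 0.2q; the wedge ps − pb = 34 gives 70.8 + 0.2q − (895/7 - (5/14)q) = 34, so q' = 6374/39.
Then pb = 895/7 − (5/14)·(6374/39) = 2710/39 and ps = 70.8 + 0.2·(6374/39) = 4036/39.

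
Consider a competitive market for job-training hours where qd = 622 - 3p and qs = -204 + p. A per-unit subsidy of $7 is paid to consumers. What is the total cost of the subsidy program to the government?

Pre-subsidy: 622 - 3p = -204 + p gives p* = 206.5, q* = 2.5.
With the rebate, buyers effectively pay pb = ps − 7, where ps is the price sellers receive.
Demand in terms of ps becomes qd = 622 − 3(ps − 7) = 643 - 3ps. Setting this equal to supply: 643 - 3ps = -204 + ps, so ps = 211.75.
Buyers pay pb = 211.75 − 7 = 204.75; q' = -204 + 1·211.75 = 7.75.
Government outlay = subsidy × quantity = 7 × 7.75 = 54.25.

Government cost = $54.25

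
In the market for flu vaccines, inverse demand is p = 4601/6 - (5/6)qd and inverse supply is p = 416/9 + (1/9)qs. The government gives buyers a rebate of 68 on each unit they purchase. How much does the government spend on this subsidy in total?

Government cost = 56780

Pre-subsidy: 4601/6 - (5/6)q = 416/9 + (1/9)q gives q* = 763 and p* = 131.
With the rebate, buyers effectively pay pb = ps − 68, where ps is the price sellers receive.
On the curves, pb = 4601/6 - (5/6)q and ps = 416/9 + (1/9)q; the wedge ps − pb = 68 gives 416/9 + (1/9)q − (4601/6 - (5/6)q) = 68, so q' = 835.
Then pb = 4601/6 − (5/6)·835 = 71 and ps = 416/9 + (1/9)·835 = 139.
Government outlay = subsidy × quantity = 68 × 835 = 56780.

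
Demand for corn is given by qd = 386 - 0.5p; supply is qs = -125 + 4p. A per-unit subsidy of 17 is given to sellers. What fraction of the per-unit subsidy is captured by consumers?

Pre-subsidy: 386 - 0.5p = -125 + 4p gives p* = 1022/9, q* = 2963/9.
With the subsidy, sellers receive ps = pb + 17 for each unit, where pb is the price buyers pay.
Supply in terms of pb becomes qs = -125 + 4(pb + 17) = -57 + 4pb. Setting this equal to demand: 386 - 0.5pb = -57 + 4pb, so pb = 886/9.
Sellers receive ps = 886/9 + 17 = 1039/9; q' = 386 − 0.5·(886/9) = 3031/9.
Buyers' price falls by p* − pb = 1022/9 − 886/9 = 136/9; sellers' price rises by ps − p* = 1039/9 − 1022/9 = 17/9.
So consumers capture (136/9)/17 = 8/9 of each unit of subsidy.

Consumer share = 8/9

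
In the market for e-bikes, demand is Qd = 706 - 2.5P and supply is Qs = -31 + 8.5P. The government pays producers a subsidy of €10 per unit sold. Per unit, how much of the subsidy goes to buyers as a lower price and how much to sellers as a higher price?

Pre-subsidy: 706 - 2.5P = -31 + 8.5P gives P* = 67, Q* = 538.5.
With the subsidy, sellers receive Ps = Pb + 10 for each unit, where Pb is the price buyers pay.
Supply in terms of Pb becomes Qs = -31 + 8.5(Pb + 10) = 54 + 8.5Pb. Setting this equal to demand: 706 - 2.5Pb = 54 + 8.5Pb, so Pb = 652/11.
Sellers receive Ps = 652/11 + 10 = 762/11; Q' = 706 − 2.5·(652/11) = 6136/11.
Buyers' price falls by P* − Pb = 67 − 652/11 = 85/11; sellers' price rises by Ps − P* = 762/11 − 67 = 25/11.

Buyers gain 85/11 per unit; sellers gain 25/11 per unit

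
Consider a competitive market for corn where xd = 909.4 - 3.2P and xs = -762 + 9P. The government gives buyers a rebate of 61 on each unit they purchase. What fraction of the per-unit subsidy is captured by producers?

Producer share = 16/61

Pre-subsidy: 909.4 - 3.2P = -762 + 9P gives P* = 137, x* = 471.
With the rebate, buyers effectively pay Pb = Ps − 61, where Ps is the price sellers receive.
Demand in terms of Ps becomes xd = 909.4 − 3.2(Ps − 61) = 1104.6 - 3.2Ps. Setting this equal to supply: 1104.6 - 3.2Ps = -762 + 9Ps, so Ps = 153.
Buyers pay Pb = 153 − 61 = 92; x' = -762 + 9·153 = 615.
Buyers' price falls by P* − Pb = 137 − 92 = 45; sellers' price rises by Ps − P* = 153 − 137 = 16.
So producers capture 16/61 = 16/61 of each unit of subsidy.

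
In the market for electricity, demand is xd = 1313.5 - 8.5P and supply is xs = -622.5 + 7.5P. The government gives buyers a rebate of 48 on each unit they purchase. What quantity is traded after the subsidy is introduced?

x' = 476.25

Pre-subsidy: 1313.5 - 8.5P = -622.5 + 7.5P gives P* = 121, x* = 285.
With the rebate, buyers effectively pay Pb = Ps − 48, where Ps is the price sellers receive.
Demand in terms of Ps becomes xd = 1313.5 − 8.5(Ps − 48) = 1721.5 - 8.5Ps. Setting this equal to supply: 1721.5 - 8.5Ps = -622.5 + 7.5Ps, so Ps = 146.5.
Buyers pay Pb = 146.5 − 48 = 98.5; x' = -622.5 + 7.5·146.5 = 476.25.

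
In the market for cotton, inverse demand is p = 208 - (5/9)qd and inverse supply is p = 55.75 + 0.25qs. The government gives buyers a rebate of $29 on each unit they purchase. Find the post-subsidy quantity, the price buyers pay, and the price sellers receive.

q' = 225; buyers pay $83; sellers receive $112

Pre-subsidy: 208 - (5/9)q = 55.75 + 0.25q gives q* = 189 and p* = 103.
With the rebate, buyers effectively pay pb = ps − 29, where ps is the price sellers receive.
On the curves, pb = 208 - (5/9)q and ps = 55.75 + 0.25q; the wedge ps − pb = 29 gives 55.75 + 0.25q − (208 - (5/9)q) = 29, so q' = 225.
Then pb = 208 − (5/9)·225 = 83 and ps = 55.75 + 0.25·225 = 112.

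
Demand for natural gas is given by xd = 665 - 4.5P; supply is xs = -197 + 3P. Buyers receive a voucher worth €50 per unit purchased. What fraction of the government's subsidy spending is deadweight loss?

Pre-subsidy: 665 - 4.5P = -197 + 3P gives P* = 1724/15, x* = 147.8.
With the rebate, buyers effectively pay Pb = Ps − 50, where Ps is the price sellers receive.
Demand in terms of Ps becomes xd = 665 − 4.5(Ps − 50) = 890 - 4.5Ps. Setting this equal to supply: 890 - 4.5Ps = -197 + 3Ps, so Ps = 2174/15.
Buyers pay Pb = 2174/15 − 50 = 1424/15; x' = -197 + 3·(2174/15) = 237.8.
ΔCS = ½(147.8 + 237.8)(1724/15 − 1424/15) = 3856; ΔPS = ½(147.8 + 237.8)(2174/15 − 1724/15) = 5784.
Government spending = 50 × 237.8 = 11890.
DWL = ½ × 50 × (237.8 − 147.8) = 2250; fraction = 2250 / 11890 = 225/1189.

DWL / government spending = 225/1189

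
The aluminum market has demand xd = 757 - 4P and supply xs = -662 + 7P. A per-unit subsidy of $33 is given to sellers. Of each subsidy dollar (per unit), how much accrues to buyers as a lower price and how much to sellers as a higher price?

Buyers gain $21 per unit; sellers gain $12 per unit

Pre-subsidy: 757 - 4P = -662 + 7P gives P* = 129, x* = 241.
With the subsidy, sellers receive Ps = Pb + 33 for each unit, where Pb is the price buyers pay.
Supply in terms of Pb becomes xs = -662 + 7(Pb + 33) = -431 + 7Pb. Setting this equal to demand: 757 - 4Pb = -431 + 7Pb, so Pb = 108.
Sellers receive Ps = 108 + 33 = 141; x' = 757 − 4·108 = 325.
Buyers' price falls by P* − Pb = 129 − 108 = 21; sellers' price rises by Ps − P* = 141 − 129 = 12.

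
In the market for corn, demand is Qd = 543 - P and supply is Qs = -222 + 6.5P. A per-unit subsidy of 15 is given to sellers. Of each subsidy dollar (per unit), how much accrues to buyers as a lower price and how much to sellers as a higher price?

Buyers gain 13 per unit; sellers gain 2 per unit

Pre-subsidy: 543 - P = -222 + 6.5P gives P* = 102, Q* = 441.
With the subsidy, sellers receive Ps = Pb + 15 for each unit, where Pb is the price buyers pay.
Supply in terms of Pb becomes Qs = -222 + 6.5(Pb + 15) = -124.5 + 6.5Pb. Setting this equal to demand: 543 - Pb = -124.5 + 6.5Pb, so Pb = 89.
Sellers receive Ps = 89 + 15 = 104; Q' = 543 − 1·89 = 454.
Buyers' price falls by P* − Pb = 102 − 89 = 13; sellers' price rises by Ps − P* = 104 − 102 = 2.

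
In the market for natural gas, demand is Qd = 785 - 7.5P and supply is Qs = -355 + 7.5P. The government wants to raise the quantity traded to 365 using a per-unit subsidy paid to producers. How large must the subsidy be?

At Q = 365, invert demand for the buyer price: Pb = (785 − 365)/7.5 = 56; invert supply for the seller price: Ps = (365 − (-355))/7.5 = 96.
The subsidy must fill the gap: s = Ps − Pb = 96 − 56 = 40.

Required subsidy s = 40 per unit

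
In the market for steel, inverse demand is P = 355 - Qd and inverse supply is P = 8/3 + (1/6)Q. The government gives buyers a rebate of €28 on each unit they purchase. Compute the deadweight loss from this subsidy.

Pre-subsidy: 355 - Q = 8/3 + (1/6)Q gives Q* = 302 and P* = 53.
With the rebate, buyers effectively pay Pb = Ps − 28, where Ps is the price sellers receive.
On the curves, Pb = 355 - Q and Ps = 8/3 + (1/6)Q; the wedge Ps − Pb = 28 gives 8/3 + (1/6)Q − (355 - Q) = 28, so Q' = 326.
Then Pb = 355 − 1·326 = 29 and Ps = 8/3 + (1/6)·326 = 57.
The subsidy expands output by 326 − 302 = 24 past the efficient level; on those units the gap between marginal cost and willingness to pay runs from 0 up to 28.
DWL = ½ × 28 × 24 = 336.

Deadweight loss = €336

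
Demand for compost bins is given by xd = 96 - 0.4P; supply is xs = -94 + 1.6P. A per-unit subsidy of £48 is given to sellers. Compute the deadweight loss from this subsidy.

Deadweight loss = £368.64

Pre-subsidy: 96 - 0.4P = -94 + 1.6P gives P* = 95, x* = 58.
With the subsidy, sellers receive Ps = Pb + 48 for each unit, where Pb is the price buyers pay.
Supply in terms of Pb becomes xs = -94 + 1.6(Pb + 48) = -17.2 + 1.6Pb. Setting this equal to demand: 96 - 0.4Pb = -17.2 + 1.6Pb, so Pb = 56.6.
Sellers receive Ps = 56.6 + 48 = 104.6; x' = 96 − 0.4·56.6 = 73.36.
The subsidy expands output by 73.36 − 58 = 15.36 past the efficient level; on those units the gap between marginal cost and willingness to pay runs from 0 up to 48.
DWL = ½ × 48 × 15.36 = 368.64.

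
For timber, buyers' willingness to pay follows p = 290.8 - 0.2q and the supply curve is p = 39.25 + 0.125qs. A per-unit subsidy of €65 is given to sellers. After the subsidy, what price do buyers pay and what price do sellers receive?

Buyers pay €96; sellers receive €161

Pre-subsidy: 290.8 - 0.2q = 39.25 + 0.125q gives q* = 774 and p* = 136.
With the subsidy, sellers receive ps = pb + 65 for each unit, where pb is the price buyers pay.
On the curves, pb = 290.8 - 0.2q and ps = 39.25 + 0.125q; the wedge ps − pb = 65 gives 39.25 + 0.125q − (290.8 - 0.2q) = 65, so q' = 974.
Then pb = 290.8 − 0.2·974 = 96 and ps = 39.25 + 0.125·974 = 161.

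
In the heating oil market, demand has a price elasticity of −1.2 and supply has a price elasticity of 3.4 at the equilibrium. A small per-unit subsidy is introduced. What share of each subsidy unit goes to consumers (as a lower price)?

Consumer share = 17/23

For a small subsidy around the equilibrium, the benefit split depends on the relative slopes, which at a point are proportional to the elasticities.
Buyer share = εs/(εs + |εd|) = 3.4/(3.4 + 1.2) = 17/23; seller share = |εd|/(εs + |εd|) = 6/23.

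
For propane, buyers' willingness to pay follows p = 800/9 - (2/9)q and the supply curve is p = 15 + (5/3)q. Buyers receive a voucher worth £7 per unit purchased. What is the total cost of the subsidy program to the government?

Pre-subsidy: 800/9 - (2/9)q = 15 + (5/3)q gives q* = 665/17 and p* = 4090/51.
With the rebate, buyers effectively pay pb = ps − 7, where ps is the price sellers receive.
On the curves, pb = 800/9 - (2/9)q and ps = 15 + (5/3)q; the wedge ps − pb = 7 gives 15 + (5/3)q − (800/9 - (2/9)q) = 7, so q' = 728/17.
Then pb = 800/9 − (2/9)·(728/17) = 4048/51 and ps = 15 + (5/3)·(728/17) = 4405/51.
Government outlay = subsidy × quantity = 7 × 728/17 = 5096/17.

Government cost = 5096/17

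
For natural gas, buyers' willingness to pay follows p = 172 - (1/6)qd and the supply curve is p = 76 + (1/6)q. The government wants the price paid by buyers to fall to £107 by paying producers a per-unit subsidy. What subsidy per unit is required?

At a buyer price of 107, quantity demanded is 1032 − 6·107 = 390.
Sellers supply 390 only when they receive ps = 76 + (1/6)·390 = 141.
s = ps − pb = 141 − 107 = 34.

Required subsidy s = £34 per unit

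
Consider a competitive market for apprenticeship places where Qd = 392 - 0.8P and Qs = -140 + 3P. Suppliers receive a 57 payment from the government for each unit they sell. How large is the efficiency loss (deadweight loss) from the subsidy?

Deadweight loss = 1026

Pre-subsidy: 392 - 0.8P = -140 + 3P gives P* = 140, Q* = 280.
With the subsidy, sellers receive Ps = Pb + 57 for each unit, where Pb is the price buyers pay.
Supply in terms of Pb becomes Qs = -140 + 3(Pb + 57) = 31 + 3Pb. Setting this equal to demand: 392 - 0.8Pb = 31 + 3Pb, so Pb = 95.
Sellers receive Ps = 95 + 57 = 152; Q' = 392 − 0.8·95 = 316.
The subsidy expands output by 316 − 280 = 36 past the efficient level; on those units the gap between marginal cost and willingness to pay runs from 0 up to 57.
DWL = ½ × 57 × 36 = 1026.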